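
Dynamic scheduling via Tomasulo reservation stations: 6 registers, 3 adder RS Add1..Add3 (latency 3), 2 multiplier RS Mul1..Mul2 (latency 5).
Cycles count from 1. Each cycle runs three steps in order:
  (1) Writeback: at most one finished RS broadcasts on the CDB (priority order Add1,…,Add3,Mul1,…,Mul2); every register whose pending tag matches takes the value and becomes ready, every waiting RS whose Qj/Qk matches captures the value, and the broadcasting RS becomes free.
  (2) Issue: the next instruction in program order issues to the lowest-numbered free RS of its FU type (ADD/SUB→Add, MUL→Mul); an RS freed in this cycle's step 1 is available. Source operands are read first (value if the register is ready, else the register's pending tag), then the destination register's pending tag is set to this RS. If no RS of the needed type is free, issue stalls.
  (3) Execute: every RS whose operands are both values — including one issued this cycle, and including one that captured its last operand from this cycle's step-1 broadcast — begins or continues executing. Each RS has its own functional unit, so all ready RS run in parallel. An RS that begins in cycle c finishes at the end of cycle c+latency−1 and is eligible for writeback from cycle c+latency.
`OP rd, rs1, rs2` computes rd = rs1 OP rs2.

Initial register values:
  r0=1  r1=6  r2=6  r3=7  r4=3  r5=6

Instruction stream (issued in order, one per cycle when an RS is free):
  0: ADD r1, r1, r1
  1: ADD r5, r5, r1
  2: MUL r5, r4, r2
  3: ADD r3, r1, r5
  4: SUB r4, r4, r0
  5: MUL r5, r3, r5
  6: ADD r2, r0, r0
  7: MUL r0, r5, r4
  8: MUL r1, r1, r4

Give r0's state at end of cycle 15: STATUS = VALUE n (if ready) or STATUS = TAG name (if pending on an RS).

c1: issue ADD r1<-Add1 | r0:1,r1:Add1,r2:6,r3:7,r4:3,r5:6
c2: issue ADD r5<-Add2 | r0:1,r1:Add1,r2:6,r3:7,r4:3,r5:Add2
c3: issue MUL r5<-Mul1 | r0:1,r1:Add1,r2:6,r3:7,r4:3,r5:Mul1
c4: CDB Add1=12; issue ADD r3<-Add1 | r0:1,r1:12,r2:6,r3:Add1,r4:3,r5:Mul1
c5: issue SUB r4<-Add3 | r0:1,r1:12,r2:6,r3:Add1,r4:Add3,r5:Mul1
c6: issue MUL r5<-Mul2 | r0:1,r1:12,r2:6,r3:Add1,r4:Add3,r5:Mul2
c7: CDB Add2=18; issue ADD r2<-Add2 | r0:1,r1:12,r2:Add2,r3:Add1,r4:Add3,r5:Mul2
c8: CDB Add3=2; stall | r0:1,r1:12,r2:Add2,r3:Add1,r4:2,r5:Mul2
c9: CDB Mul1=18; issue MUL r0<-Mul1 | r0:Mul1,r1:12,r2:Add2,r3:Add1,r4:2,r5:Mul2
c10: CDB Add2=2; stall | r0:Mul1,r1:12,r2:2,r3:Add1,r4:2,r5:Mul2
c11: stall | r0:Mul1,r1:12,r2:2,r3:Add1,r4:2,r5:Mul2
c12: CDB Add1=30; stall | r0:Mul1,r1:12,r2:2,r3:30,r4:2,r5:Mul2
c13: stall | r0:Mul1,r1:12,r2:2,r3:30,r4:2,r5:Mul2
c14: stall | r0:Mul1,r1:12,r2:2,r3:30,r4:2,r5:Mul2
c15: stall | r0:Mul1,r1:12,r2:2,r3:30,r4:2,r5:Mul2

STATUS = TAG Mul1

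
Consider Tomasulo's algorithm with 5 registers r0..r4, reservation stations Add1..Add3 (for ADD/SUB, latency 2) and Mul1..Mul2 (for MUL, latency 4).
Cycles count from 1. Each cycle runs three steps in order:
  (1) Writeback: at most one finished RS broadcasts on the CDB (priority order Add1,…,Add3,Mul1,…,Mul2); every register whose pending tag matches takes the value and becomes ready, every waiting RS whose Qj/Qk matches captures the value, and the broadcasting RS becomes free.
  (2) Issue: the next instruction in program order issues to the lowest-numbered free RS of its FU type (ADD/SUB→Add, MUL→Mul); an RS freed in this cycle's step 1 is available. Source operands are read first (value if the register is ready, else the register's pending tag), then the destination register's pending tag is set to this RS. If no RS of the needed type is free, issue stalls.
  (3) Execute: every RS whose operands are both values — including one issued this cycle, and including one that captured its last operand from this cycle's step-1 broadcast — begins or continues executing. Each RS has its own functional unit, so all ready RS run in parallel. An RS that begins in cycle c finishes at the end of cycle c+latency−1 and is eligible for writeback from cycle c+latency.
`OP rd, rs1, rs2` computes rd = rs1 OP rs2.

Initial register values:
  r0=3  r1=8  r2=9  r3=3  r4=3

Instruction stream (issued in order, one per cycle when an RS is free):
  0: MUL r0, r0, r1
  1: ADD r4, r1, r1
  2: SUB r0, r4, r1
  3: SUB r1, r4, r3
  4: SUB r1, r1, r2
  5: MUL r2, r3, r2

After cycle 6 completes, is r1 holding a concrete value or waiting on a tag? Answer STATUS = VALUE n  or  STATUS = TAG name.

  c1: issue MUL r0<-Mul1  regs: r0:Mul1,r1:8,r2:9,r3:3,r4:3
  c2: issue ADD r4<-Add1  regs: r0:Mul1,r1:8,r2:9,r3:3,r4:Add1
  c3: issue SUB r0<-Add2  regs: r0:Add2,r1:8,r2:9,r3:3,r4:Add1
  c4: CDB Add1=16; issue SUB r1<-Add1  regs: r0:Add2,r1:Add1,r2:9,r3:3,r4:16
  c5: CDB Mul1=24; issue SUB r1<-Add3  regs: r0:Add2,r1:Add3,r2:9,r3:3,r4:16
  c6: CDB Add1=13; issue MUL r2<-Mul1  regs: r0:Add2,r1:Add3,r2:Mul1,r3:3,r4:16

STATUS = TAG Add3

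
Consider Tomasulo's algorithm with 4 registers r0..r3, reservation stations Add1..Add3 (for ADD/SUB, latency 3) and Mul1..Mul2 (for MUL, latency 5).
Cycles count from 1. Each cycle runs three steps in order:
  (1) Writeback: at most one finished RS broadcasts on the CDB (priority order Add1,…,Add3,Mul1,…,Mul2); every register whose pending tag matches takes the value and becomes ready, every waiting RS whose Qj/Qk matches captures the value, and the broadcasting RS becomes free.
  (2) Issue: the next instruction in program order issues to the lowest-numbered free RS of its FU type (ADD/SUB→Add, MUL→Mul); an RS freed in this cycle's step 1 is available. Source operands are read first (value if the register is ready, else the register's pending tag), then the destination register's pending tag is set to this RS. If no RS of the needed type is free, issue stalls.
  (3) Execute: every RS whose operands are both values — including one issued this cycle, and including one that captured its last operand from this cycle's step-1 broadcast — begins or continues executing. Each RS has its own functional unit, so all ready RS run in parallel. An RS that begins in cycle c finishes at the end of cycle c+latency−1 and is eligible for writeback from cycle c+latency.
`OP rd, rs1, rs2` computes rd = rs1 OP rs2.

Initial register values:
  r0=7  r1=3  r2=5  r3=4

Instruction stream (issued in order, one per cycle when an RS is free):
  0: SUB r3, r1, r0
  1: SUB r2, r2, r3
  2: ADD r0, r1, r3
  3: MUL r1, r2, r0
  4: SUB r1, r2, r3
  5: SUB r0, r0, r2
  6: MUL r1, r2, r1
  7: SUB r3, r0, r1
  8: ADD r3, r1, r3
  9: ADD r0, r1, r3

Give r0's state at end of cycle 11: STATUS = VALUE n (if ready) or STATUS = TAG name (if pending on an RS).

STATUS = TAG Add2

  c1: issue SUB r3<-Add1  regs: r0:7,r1:3,r2:5,r3:Add1
  c2: issue SUB r2<-Add2  regs: r0:7,r1:3,r2:Add2,r3:Add1
  c3: issue ADD r0<-Add3  regs: r0:Add3,r1:3,r2:Add2,r3:Add1
  c4: CDB Add1=-4; issue MUL r1<-Mul1  regs: r0:Add3,r1:Mul1,r2:Add2,r3:-4
  c5: issue SUB r1<-Add1  regs: r0:Add3,r1:Add1,r2:Add2,r3:-4
  c6: stall  regs: r0:Add3,r1:Add1,r2:Add2,r3:-4
  c7: CDB Add2=9; issue SUB r0<-Add2  regs: r0:Add2,r1:Add1,r2:9,r3:-4
  c8: CDB Add3=-1; issue MUL r1<-Mul2  regs: r0:Add2,r1:Mul2,r2:9,r3:-4
  c9: issue SUB r3<-Add3  regs: r0:Add2,r1:Mul2,r2:9,r3:Add3
  c10: CDB Add1=13; issue ADD r3<-Add1  regs: r0:Add2,r1:Mul2,r2:9,r3:Add1
  c11: CDB Add2=-10; issue ADD r0<-Add2  regs: r0:Add2,r1:Mul2,r2:9,r3:Add1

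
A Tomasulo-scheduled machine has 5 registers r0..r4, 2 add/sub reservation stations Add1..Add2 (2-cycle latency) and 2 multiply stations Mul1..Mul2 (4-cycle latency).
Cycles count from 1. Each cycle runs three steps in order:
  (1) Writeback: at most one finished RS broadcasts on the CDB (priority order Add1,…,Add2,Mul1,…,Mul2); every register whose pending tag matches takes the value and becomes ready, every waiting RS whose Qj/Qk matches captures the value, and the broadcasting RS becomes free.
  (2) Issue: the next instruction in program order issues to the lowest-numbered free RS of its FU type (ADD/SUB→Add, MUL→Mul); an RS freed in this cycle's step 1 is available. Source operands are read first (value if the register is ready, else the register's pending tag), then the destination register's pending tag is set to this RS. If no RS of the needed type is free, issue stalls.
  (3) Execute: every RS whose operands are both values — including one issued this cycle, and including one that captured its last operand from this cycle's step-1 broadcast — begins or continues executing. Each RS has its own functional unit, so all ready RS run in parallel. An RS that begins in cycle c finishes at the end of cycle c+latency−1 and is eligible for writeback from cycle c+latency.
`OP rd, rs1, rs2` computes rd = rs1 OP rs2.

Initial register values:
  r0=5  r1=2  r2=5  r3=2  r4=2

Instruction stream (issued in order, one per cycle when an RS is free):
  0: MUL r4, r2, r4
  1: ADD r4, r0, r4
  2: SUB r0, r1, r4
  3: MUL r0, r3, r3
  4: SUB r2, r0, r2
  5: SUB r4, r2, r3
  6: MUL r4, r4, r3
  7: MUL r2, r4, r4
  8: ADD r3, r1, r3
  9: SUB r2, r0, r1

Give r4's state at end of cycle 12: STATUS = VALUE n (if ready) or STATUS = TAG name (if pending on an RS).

STATUS = TAG Mul1

c1: issue MUL r4<-Mul1 | r0:5,r1:2,r2:5,r3:2,r4:Mul1
c2: issue ADD r4<-Add1 | r0:5,r1:2,r2:5,r3:2,r4:Add1
c3: issue SUB r0<-Add2 | r0:Add2,r1:2,r2:5,r3:2,r4:Add1
c4: issue MUL r0<-Mul2 | r0:Mul2,r1:2,r2:5,r3:2,r4:Add1
c5: CDB Mul1=10; stall | r0:Mul2,r1:2,r2:5,r3:2,r4:Add1
c6: stall | r0:Mul2,r1:2,r2:5,r3:2,r4:Add1
c7: CDB Add1=15; issue SUB r2<-Add1 | r0:Mul2,r1:2,r2:Add1,r3:2,r4:15
c8: CDB Mul2=4; stall | r0:4,r1:2,r2:Add1,r3:2,r4:15
c9: CDB Add2=-13; issue SUB r4<-Add2 | r0:4,r1:2,r2:Add1,r3:2,r4:Add2
c10: CDB Add1=-1; issue MUL r4<-Mul1 | r0:4,r1:2,r2:-1,r3:2,r4:Mul1
c11: issue MUL r2<-Mul2 | r0:4,r1:2,r2:Mul2,r3:2,r4:Mul1
c12: CDB Add2=-3; issue ADD r3<-Add1 | r0:4,r1:2,r2:Mul2,r3:Add1,r4:Mul1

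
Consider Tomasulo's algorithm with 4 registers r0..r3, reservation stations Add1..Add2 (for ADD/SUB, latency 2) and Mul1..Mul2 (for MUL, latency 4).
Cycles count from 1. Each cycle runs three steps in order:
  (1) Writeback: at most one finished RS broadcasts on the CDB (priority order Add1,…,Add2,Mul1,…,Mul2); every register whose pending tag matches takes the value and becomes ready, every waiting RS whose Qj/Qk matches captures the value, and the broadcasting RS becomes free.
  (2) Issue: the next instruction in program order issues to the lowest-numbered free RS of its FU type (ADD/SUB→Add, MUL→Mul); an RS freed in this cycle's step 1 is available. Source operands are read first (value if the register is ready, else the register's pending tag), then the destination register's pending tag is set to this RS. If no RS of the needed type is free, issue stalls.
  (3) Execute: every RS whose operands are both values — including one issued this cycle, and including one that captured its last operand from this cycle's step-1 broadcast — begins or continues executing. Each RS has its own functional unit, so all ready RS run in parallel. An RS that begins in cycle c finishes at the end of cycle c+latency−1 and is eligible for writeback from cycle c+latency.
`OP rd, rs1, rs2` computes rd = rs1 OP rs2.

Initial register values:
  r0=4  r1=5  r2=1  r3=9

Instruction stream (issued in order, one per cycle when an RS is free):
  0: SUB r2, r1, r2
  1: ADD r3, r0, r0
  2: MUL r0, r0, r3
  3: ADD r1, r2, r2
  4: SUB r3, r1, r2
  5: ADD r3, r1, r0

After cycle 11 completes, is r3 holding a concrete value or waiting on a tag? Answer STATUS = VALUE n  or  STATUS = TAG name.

STATUS = VALUE 40

c1: issue SUB r2<-Add1 | r0:4,r1:5,r2:Add1,r3:9
c2: issue ADD r3<-Add2 | r0:4,r1:5,r2:Add1,r3:Add2
c3: CDB Add1=4; issue MUL r0<-Mul1 | r0:Mul1,r1:5,r2:4,r3:Add2
c4: CDB Add2=8; issue ADD r1<-Add1 | r0:Mul1,r1:Add1,r2:4,r3:8
c5: issue SUB r3<-Add2 | r0:Mul1,r1:Add1,r2:4,r3:Add2
c6: CDB Add1=8; issue ADD r3<-Add1 | r0:Mul1,r1:8,r2:4,r3:Add1
c7: - | r0:Mul1,r1:8,r2:4,r3:Add1
c8: CDB Add2=4 | r0:Mul1,r1:8,r2:4,r3:Add1
c9: CDB Mul1=32 | r0:32,r1:8,r2:4,r3:Add1
c10: - | r0:32,r1:8,r2:4,r3:Add1
c11: CDB Add1=40 | r0:32,r1:8,r2:4,r3:40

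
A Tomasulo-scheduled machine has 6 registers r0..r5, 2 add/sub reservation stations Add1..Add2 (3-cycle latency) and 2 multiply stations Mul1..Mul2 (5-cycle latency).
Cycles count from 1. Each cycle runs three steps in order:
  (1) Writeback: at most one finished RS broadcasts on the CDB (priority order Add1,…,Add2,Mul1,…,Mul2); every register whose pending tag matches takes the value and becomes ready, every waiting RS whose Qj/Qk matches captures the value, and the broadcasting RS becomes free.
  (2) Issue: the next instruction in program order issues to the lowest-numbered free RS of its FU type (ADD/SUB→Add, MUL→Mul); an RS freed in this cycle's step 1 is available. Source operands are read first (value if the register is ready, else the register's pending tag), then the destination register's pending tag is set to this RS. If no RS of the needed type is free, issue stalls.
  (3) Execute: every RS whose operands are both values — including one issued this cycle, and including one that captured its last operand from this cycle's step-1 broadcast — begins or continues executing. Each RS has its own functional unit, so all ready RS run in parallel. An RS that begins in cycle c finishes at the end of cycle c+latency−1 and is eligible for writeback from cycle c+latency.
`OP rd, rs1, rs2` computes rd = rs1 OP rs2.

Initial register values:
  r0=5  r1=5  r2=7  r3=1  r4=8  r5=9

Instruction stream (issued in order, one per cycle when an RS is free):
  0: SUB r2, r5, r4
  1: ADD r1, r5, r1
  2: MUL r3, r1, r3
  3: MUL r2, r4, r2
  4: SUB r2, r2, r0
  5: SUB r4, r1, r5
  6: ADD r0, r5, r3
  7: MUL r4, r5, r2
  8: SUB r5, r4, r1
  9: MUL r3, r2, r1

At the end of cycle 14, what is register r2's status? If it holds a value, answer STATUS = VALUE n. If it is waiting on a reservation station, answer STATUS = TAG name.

STATUS = VALUE 3

cycle 1: issue SUB r2<-Add1 // r0:5,r1:5,r2:Add1,r3:1,r4:8,r5:9
cycle 2: issue ADD r1<-Add2 // r0:5,r1:Add2,r2:Add1,r3:1,r4:8,r5:9
cycle 3: issue MUL r3<-Mul1 // r0:5,r1:Add2,r2:Add1,r3:Mul1,r4:8,r5:9
cycle 4: CDB Add1=1; issue MUL r2<-Mul2 // r0:5,r1:Add2,r2:Mul2,r3:Mul1,r4:8,r5:9
cycle 5: CDB Add2=14; issue SUB r2<-Add1 // r0:5,r1:14,r2:Add1,r3:Mul1,r4:8,r5:9
cycle 6: issue SUB r4<-Add2 // r0:5,r1:14,r2:Add1,r3:Mul1,r4:Add2,r5:9
cycle 7: stall // r0:5,r1:14,r2:Add1,r3:Mul1,r4:Add2,r5:9
cycle 8: stall // r0:5,r1:14,r2:Add1,r3:Mul1,r4:Add2,r5:9
cycle 9: CDB Add2=5; issue ADD r0<-Add2 // r0:Add2,r1:14,r2:Add1,r3:Mul1,r4:5,r5:9
cycle 10: CDB Mul1=14; issue MUL r4<-Mul1 // r0:Add2,r1:14,r2:Add1,r3:14,r4:Mul1,r5:9
cycle 11: CDB Mul2=8; stall // r0:Add2,r1:14,r2:Add1,r3:14,r4:Mul1,r5:9
cycle 12: stall // r0:Add2,r1:14,r2:Add1,r3:14,r4:Mul1,r5:9
cycle 13: CDB Add2=23; issue SUB r5<-Add2 // r0:23,r1:14,r2:Add1,r3:14,r4:Mul1,r5:Add2
cycle 14: CDB Add1=3; issue MUL r3<-Mul2 // r0:23,r1:14,r2:3,r3:Mul2,r4:Mul1,r5:Add2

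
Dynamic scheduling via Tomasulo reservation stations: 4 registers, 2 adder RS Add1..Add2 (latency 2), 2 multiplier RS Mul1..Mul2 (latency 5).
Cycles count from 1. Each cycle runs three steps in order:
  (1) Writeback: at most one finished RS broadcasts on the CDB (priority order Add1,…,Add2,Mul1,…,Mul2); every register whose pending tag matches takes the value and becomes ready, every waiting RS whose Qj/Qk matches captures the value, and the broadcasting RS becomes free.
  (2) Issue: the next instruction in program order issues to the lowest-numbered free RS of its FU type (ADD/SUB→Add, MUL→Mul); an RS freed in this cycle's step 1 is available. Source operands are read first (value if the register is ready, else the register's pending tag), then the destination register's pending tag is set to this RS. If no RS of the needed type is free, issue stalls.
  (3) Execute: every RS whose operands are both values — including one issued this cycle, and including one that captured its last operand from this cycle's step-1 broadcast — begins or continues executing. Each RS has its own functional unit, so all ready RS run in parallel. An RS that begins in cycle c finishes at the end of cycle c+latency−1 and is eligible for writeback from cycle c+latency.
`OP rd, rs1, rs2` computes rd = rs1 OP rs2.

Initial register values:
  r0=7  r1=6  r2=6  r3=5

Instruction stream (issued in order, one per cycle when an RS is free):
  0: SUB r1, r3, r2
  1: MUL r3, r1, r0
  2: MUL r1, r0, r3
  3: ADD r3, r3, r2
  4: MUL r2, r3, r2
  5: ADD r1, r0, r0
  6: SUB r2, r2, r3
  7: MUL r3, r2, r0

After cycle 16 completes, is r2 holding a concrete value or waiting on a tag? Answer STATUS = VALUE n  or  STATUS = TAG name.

STATUS = TAG Add1

c1: issue SUB r1<-Add1 | r0:7,r1:Add1,r2:6,r3:5
c2: issue MUL r3<-Mul1 | r0:7,r1:Add1,r2:6,r3:Mul1
c3: CDB Add1=-1; issue MUL r1<-Mul2 | r0:7,r1:Mul2,r2:6,r3:Mul1
c4: issue ADD r3<-Add1 | r0:7,r1:Mul2,r2:6,r3:Add1
c5: stall | r0:7,r1:Mul2,r2:6,r3:Add1
c6: stall | r0:7,r1:Mul2,r2:6,r3:Add1
c7: stall | r0:7,r1:Mul2,r2:6,r3:Add1
c8: CDB Mul1=-7; issue MUL r2<-Mul1 | r0:7,r1:Mul2,r2:Mul1,r3:Add1
c9: issue ADD r1<-Add2 | r0:7,r1:Add2,r2:Mul1,r3:Add1
c10: CDB Add1=-1; issue SUB r2<-Add1 | r0:7,r1:Add2,r2:Add1,r3:-1
c11: CDB Add2=14; stall | r0:7,r1:14,r2:Add1,r3:-1
c12: stall | r0:7,r1:14,r2:Add1,r3:-1
c13: CDB Mul2=-49; issue MUL r3<-Mul2 | r0:7,r1:14,r2:Add1,r3:Mul2
c14: - | r0:7,r1:14,r2:Add1,r3:Mul2
c15: CDB Mul1=-6 | r0:7,r1:14,r2:Add1,r3:Mul2
c16: - | r0:7,r1:14,r2:Add1,r3:Mul2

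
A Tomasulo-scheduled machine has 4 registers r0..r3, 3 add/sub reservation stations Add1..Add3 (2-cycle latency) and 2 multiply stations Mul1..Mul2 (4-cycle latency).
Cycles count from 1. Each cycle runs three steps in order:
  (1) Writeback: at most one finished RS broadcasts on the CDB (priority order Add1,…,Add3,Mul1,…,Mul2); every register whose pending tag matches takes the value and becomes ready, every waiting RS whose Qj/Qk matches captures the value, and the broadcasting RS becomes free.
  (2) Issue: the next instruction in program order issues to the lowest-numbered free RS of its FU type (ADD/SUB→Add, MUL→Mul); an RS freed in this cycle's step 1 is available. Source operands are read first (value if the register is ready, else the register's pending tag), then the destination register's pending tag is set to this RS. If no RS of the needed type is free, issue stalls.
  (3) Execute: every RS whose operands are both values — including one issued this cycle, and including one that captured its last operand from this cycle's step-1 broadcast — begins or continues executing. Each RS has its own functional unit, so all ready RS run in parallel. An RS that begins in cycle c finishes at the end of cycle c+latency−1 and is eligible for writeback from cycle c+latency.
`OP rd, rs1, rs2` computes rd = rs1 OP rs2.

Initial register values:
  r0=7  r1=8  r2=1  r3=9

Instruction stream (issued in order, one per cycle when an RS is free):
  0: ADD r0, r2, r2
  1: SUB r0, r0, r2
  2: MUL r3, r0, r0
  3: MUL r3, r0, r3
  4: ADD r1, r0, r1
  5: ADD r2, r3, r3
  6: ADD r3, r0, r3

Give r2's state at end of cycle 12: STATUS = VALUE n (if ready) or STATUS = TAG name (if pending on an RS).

STATUS = TAG Add2

cycle 1: issue ADD r0<-Add1 // r0:Add1,r1:8,r2:1,r3:9
cycle 2: issue SUB r0<-Add2 // r0:Add2,r1:8,r2:1,r3:9
cycle 3: CDB Add1=2; issue MUL r3<-Mul1 // r0:Add2,r1:8,r2:1,r3:Mul1
cycle 4: issue MUL r3<-Mul2 // r0:Add2,r1:8,r2:1,r3:Mul2
cycle 5: CDB Add2=1; issue ADD r1<-Add1 // r0:1,r1:Add1,r2:1,r3:Mul2
cycle 6: issue ADD r2<-Add2 // r0:1,r1:Add1,r2:Add2,r3:Mul2
cycle 7: CDB Add1=9; issue ADD r3<-Add1 // r0:1,r1:9,r2:Add2,r3:Add1
cycle 8: - // r0:1,r1:9,r2:Add2,r3:Add1
cycle 9: CDB Mul1=1 // r0:1,r1:9,r2:Add2,r3:Add1
cycle 10: - // r0:1,r1:9,r2:Add2,r3:Add1
cycle 11: - // r0:1,r1:9,r2:Add2,r3:Add1
cycle 12: - // r0:1,r1:9,r2:Add2,r3:Add1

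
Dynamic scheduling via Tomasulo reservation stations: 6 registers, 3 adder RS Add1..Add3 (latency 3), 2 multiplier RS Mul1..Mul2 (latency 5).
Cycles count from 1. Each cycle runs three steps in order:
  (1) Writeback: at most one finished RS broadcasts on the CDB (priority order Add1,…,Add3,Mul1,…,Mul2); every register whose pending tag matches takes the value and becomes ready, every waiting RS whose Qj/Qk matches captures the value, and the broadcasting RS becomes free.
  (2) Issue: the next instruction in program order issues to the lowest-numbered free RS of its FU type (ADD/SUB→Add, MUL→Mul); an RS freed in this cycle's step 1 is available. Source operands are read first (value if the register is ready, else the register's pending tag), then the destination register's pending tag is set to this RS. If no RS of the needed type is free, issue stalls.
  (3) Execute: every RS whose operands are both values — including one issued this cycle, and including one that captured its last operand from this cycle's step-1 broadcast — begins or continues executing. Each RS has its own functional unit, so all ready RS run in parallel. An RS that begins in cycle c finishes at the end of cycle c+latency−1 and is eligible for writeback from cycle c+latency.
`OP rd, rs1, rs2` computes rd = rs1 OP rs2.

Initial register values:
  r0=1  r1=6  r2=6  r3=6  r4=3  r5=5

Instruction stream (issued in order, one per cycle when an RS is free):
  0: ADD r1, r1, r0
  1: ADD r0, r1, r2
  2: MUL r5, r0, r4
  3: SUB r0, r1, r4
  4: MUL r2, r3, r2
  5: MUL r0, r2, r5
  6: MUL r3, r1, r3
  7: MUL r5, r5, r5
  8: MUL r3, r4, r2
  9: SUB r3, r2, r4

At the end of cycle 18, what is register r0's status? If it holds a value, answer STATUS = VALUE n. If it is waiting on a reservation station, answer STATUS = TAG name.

c1: issue ADD r1<-Add1 | r0:1,r1:Add1,r2:6,r3:6,r4:3,r5:5
c2: issue ADD r0<-Add2 | r0:Add2,r1:Add1,r2:6,r3:6,r4:3,r5:5
c3: issue MUL r5<-Mul1 | r0:Add2,r1:Add1,r2:6,r3:6,r4:3,r5:Mul1
c4: CDB Add1=7; issue SUB r0<-Add1 | r0:Add1,r1:7,r2:6,r3:6,r4:3,r5:Mul1
c5: issue MUL r2<-Mul2 | r0:Add1,r1:7,r2:Mul2,r3:6,r4:3,r5:Mul1
c6: stall | r0:Add1,r1:7,r2:Mul2,r3:6,r4:3,r5:Mul1
c7: CDB Add1=4; stall | r0:4,r1:7,r2:Mul2,r3:6,r4:3,r5:Mul1
c8: CDB Add2=13; stall | r0:4,r1:7,r2:Mul2,r3:6,r4:3,r5:Mul1
c9: stall | r0:4,r1:7,r2:Mul2,r3:6,r4:3,r5:Mul1
c10: CDB Mul2=36; issue MUL r0<-Mul2 | r0:Mul2,r1:7,r2:36,r3:6,r4:3,r5:Mul1
c11: stall | r0:Mul2,r1:7,r2:36,r3:6,r4:3,r5:Mul1
c12: stall | r0:Mul2,r1:7,r2:36,r3:6,r4:3,r5:Mul1
c13: CDB Mul1=39; issue MUL r3<-Mul1 | r0:Mul2,r1:7,r2:36,r3:Mul1,r4:3,r5:39
c14: stall | r0:Mul2,r1:7,r2:36,r3:Mul1,r4:3,r5:39
c15: stall | r0:Mul2,r1:7,r2:36,r3:Mul1,r4:3,r5:39
c16: stall | r0:Mul2,r1:7,r2:36,r3:Mul1,r4:3,r5:39
c17: stall | r0:Mul2,r1:7,r2:36,r3:Mul1,r4:3,r5:39
c18: CDB Mul1=42; issue MUL r5<-Mul1 | r0:Mul2,r1:7,r2:36,r3:42,r4:3,r5:Mul1

STATUS = TAG Mul2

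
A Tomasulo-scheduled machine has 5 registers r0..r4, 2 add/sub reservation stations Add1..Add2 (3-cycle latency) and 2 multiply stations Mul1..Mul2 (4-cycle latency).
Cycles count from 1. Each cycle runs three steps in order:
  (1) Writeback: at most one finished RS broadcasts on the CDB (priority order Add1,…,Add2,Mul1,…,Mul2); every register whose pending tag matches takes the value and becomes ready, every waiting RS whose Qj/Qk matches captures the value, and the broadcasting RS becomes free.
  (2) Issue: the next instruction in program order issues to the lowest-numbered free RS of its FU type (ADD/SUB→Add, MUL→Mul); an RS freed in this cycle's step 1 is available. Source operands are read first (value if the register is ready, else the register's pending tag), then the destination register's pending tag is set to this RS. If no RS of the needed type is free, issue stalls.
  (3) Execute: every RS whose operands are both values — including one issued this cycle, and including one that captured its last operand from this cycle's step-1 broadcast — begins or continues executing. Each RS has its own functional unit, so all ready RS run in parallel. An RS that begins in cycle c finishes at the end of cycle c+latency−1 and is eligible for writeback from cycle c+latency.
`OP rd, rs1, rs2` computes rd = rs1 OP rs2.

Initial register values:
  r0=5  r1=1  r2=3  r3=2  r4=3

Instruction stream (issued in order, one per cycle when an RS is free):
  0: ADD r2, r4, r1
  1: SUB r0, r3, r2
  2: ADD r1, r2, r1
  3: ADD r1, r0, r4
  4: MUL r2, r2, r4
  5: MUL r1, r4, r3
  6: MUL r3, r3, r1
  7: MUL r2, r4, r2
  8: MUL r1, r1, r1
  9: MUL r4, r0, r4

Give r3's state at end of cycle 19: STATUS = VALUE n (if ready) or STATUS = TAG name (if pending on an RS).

STATUS = VALUE 12

  c1: issue ADD r2<-Add1  regs: r0:5,r1:1,r2:Add1,r3:2,r4:3
  c2: issue SUB r0<-Add2  regs: r0:Add2,r1:1,r2:Add1,r3:2,r4:3
  c3: stall  regs: r0:Add2,r1:1,r2:Add1,r3:2,r4:3
  c4: CDB Add1=4; issue ADD r1<-Add1  regs: r0:Add2,r1:Add1,r2:4,r3:2,r4:3
  c5: stall  regs: r0:Add2,r1:Add1,r2:4,r3:2,r4:3
  c6: stall  regs: r0:Add2,r1:Add1,r2:4,r3:2,r4:3
  c7: CDB Add1=5; issue ADD r1<-Add1  regs: r0:Add2,r1:Add1,r2:4,r3:2,r4:3
  c8: CDB Add2=-2; issue MUL r2<-Mul1  regs: r0:-2,r1:Add1,r2:Mul1,r3:2,r4:3
  c9: issue MUL r1<-Mul2  regs: r0:-2,r1:Mul2,r2:Mul1,r3:2,r4:3
  c10: stall  regs: r0:-2,r1:Mul2,r2:Mul1,r3:2,r4:3
  c11: CDB Add1=1; stall  regs: r0:-2,r1:Mul2,r2:Mul1,r3:2,r4:3
  c12: CDB Mul1=12; issue MUL r3<-Mul1  regs: r0:-2,r1:Mul2,r2:12,r3:Mul1,r4:3
  c13: CDB Mul2=6; issue MUL r2<-Mul2  regs: r0:-2,r1:6,r2:Mul2,r3:Mul1,r4:3
  c14: stall  regs: r0:-2,r1:6,r2:Mul2,r3:Mul1,r4:3
  c15: stall  regs: r0:-2,r1:6,r2:Mul2,r3:Mul1,r4:3
  c16: stall  regs: r0:-2,r1:6,r2:Mul2,r3:Mul1,r4:3
  c17: CDB Mul1=12; issue MUL r1<-Mul1  regs: r0:-2,r1:Mul1,r2:Mul2,r3:12,r4:3
  c18: CDB Mul2=36; issue MUL r4<-Mul2  regs: r0:-2,r1:Mul1,r2:36,r3:12,r4:Mul2
  c19: -  regs: r0:-2,r1:Mul1,r2:36,r3:12,r4:Mul2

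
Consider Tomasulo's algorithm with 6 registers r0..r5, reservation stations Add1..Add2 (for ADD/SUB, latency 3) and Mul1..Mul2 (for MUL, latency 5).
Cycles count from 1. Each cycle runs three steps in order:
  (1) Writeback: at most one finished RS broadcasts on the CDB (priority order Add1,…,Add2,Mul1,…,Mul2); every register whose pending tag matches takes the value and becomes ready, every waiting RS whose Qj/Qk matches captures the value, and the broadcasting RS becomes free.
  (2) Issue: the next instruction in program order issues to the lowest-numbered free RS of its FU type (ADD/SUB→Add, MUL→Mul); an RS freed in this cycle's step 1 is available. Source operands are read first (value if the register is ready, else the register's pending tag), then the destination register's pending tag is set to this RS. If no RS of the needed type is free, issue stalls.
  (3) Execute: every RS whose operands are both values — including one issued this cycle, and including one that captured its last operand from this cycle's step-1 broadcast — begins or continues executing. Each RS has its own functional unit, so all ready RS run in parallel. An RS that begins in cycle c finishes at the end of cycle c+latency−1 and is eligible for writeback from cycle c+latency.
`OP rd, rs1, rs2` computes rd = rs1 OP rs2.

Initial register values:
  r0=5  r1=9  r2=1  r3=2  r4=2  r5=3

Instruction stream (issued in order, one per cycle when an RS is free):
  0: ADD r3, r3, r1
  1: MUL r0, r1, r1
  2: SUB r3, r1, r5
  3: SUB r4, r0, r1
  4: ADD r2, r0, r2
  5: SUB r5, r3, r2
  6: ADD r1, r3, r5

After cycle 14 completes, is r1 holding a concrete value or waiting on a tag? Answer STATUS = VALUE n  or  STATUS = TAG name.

cycle 1: issue ADD r3<-Add1 // r0:5,r1:9,r2:1,r3:Add1,r4:2,r5:3
cycle 2: issue MUL r0<-Mul1 // r0:Mul1,r1:9,r2:1,r3:Add1,r4:2,r5:3
cycle 3: issue SUB r3<-Add2 // r0:Mul1,r1:9,r2:1,r3:Add2,r4:2,r5:3
cycle 4: CDB Add1=11; issue SUB r4<-Add1 // r0:Mul1,r1:9,r2:1,r3:Add2,r4:Add1,r5:3
cycle 5: stall // r0:Mul1,r1:9,r2:1,r3:Add2,r4:Add1,r5:3
cycle 6: CDB Add2=6; issue ADD r2<-Add2 // r0:Mul1,r1:9,r2:Add2,r3:6,r4:Add1,r5:3
cycle 7: CDB Mul1=81; stall // r0:81,r1:9,r2:Add2,r3:6,r4:Add1,r5:3
cycle 8: stall // r0:81,r1:9,r2:Add2,r3:6,r4:Add1,r5:3
cycle 9: stall // r0:81,r1:9,r2:Add2,r3:6,r4:Add1,r5:3
cycle 10: CDB Add1=72; issue SUB r5<-Add1 // r0:81,r1:9,r2:Add2,r3:6,r4:72,r5:Add1
cycle 11: CDB Add2=82; issue ADD r1<-Add2 // r0:81,r1:Add2,r2:82,r3:6,r4:72,r5:Add1
cycle 12: - // r0:81,r1:Add2,r2:82,r3:6,r4:72,r5:Add1
cycle 13: - // r0:81,r1:Add2,r2:82,r3:6,r4:72,r5:Add1
cycle 14: CDB Add1=-76 // r0:81,r1:Add2,r2:82,r3:6,r4:72,r5:-76

STATUS = TAG Add2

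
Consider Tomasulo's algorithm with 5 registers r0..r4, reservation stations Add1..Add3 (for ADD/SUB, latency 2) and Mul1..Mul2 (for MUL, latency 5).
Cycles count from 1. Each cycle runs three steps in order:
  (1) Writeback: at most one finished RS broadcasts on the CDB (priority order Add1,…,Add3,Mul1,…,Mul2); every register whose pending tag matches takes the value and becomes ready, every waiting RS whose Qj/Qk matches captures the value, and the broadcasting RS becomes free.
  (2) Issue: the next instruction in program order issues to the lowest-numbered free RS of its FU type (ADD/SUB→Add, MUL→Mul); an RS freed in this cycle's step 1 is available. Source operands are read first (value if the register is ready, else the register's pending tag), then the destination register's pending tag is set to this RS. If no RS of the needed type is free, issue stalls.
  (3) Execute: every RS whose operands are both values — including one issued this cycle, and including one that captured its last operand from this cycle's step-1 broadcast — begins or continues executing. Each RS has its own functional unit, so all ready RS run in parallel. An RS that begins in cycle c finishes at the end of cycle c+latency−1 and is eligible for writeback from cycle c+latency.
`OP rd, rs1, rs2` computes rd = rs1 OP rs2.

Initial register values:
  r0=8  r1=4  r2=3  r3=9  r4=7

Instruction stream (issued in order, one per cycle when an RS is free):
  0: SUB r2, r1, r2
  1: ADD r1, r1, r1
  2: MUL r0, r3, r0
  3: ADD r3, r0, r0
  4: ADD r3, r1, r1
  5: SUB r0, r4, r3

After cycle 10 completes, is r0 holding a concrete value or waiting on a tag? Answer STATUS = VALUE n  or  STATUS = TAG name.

c1: issue SUB r2<-Add1 | r0:8,r1:4,r2:Add1,r3:9,r4:7
c2: issue ADD r1<-Add2 | r0:8,r1:Add2,r2:Add1,r3:9,r4:7
c3: CDB Add1=1; issue MUL r0<-Mul1 | r0:Mul1,r1:Add2,r2:1,r3:9,r4:7
c4: CDB Add2=8; issue ADD r3<-Add1 | r0:Mul1,r1:8,r2:1,r3:Add1,r4:7
c5: issue ADD r3<-Add2 | r0:Mul1,r1:8,r2:1,r3:Add2,r4:7
c6: issue SUB r0<-Add3 | r0:Add3,r1:8,r2:1,r3:Add2,r4:7
c7: CDB Add2=16 | r0:Add3,r1:8,r2:1,r3:16,r4:7
c8: CDB Mul1=72 | r0:Add3,r1:8,r2:1,r3:16,r4:7
c9: CDB Add3=-9 | r0:-9,r1:8,r2:1,r3:16,r4:7
c10: CDB Add1=144 | r0:-9,r1:8,r2:1,r3:16,r4:7

STATUS = VALUE -9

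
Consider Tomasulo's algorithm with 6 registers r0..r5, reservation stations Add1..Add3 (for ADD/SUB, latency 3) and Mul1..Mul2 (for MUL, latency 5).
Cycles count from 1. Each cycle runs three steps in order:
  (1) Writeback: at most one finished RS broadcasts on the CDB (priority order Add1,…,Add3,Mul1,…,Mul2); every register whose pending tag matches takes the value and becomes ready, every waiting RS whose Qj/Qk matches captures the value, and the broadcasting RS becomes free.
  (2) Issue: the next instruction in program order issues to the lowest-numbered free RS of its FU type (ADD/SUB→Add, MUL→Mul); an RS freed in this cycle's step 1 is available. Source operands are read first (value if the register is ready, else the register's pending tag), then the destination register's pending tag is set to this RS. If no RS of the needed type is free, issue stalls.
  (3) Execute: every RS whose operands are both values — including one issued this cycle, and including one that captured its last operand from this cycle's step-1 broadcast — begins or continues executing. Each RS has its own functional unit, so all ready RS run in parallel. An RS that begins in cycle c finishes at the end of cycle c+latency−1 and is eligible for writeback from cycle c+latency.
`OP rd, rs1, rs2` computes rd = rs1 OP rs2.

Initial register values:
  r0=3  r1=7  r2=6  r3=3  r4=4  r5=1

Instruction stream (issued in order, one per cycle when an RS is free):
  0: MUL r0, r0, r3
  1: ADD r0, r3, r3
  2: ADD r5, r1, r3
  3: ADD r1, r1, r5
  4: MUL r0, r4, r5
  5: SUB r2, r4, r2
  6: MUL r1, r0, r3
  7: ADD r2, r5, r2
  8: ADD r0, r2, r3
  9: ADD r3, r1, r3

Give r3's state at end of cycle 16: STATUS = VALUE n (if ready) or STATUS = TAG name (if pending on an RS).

c1: issue MUL r0<-Mul1 | r0:Mul1,r1:7,r2:6,r3:3,r4:4,r5:1
c2: issue ADD r0<-Add1 | r0:Add1,r1:7,r2:6,r3:3,r4:4,r5:1
c3: issue ADD r5<-Add2 | r0:Add1,r1:7,r2:6,r3:3,r4:4,r5:Add2
c4: issue ADD r1<-Add3 | r0:Add1,r1:Add3,r2:6,r3:3,r4:4,r5:Add2
c5: CDB Add1=6; issue MUL r0<-Mul2 | r0:Mul2,r1:Add3,r2:6,r3:3,r4:4,r5:Add2
c6: CDB Add2=10; issue SUB r2<-Add1 | r0:Mul2,r1:Add3,r2:Add1,r3:3,r4:4,r5:10
c7: CDB Mul1=9; issue MUL r1<-Mul1 | r0:Mul2,r1:Mul1,r2:Add1,r3:3,r4:4,r5:10
c8: issue ADD r2<-Add2 | r0:Mul2,r1:Mul1,r2:Add2,r3:3,r4:4,r5:10
c9: CDB Add1=-2; issue ADD r0<-Add1 | r0:Add1,r1:Mul1,r2:Add2,r3:3,r4:4,r5:10
c10: CDB Add3=17; issue ADD r3<-Add3 | r0:Add1,r1:Mul1,r2:Add2,r3:Add3,r4:4,r5:10
c11: CDB Mul2=40 | r0:Add1,r1:Mul1,r2:Add2,r3:Add3,r4:4,r5:10
c12: CDB Add2=8 | r0:Add1,r1:Mul1,r2:8,r3:Add3,r4:4,r5:10
c13: - | r0:Add1,r1:Mul1,r2:8,r3:Add3,r4:4,r5:10
c14: - | r0:Add1,r1:Mul1,r2:8,r3:Add3,r4:4,r5:10
c15: CDB Add1=11 | r0:11,r1:Mul1,r2:8,r3:Add3,r4:4,r5:10
c16: CDB Mul1=120 | r0:11,r1:120,r2:8,r3:Add3,r4:4,r5:10

STATUS = TAG Add3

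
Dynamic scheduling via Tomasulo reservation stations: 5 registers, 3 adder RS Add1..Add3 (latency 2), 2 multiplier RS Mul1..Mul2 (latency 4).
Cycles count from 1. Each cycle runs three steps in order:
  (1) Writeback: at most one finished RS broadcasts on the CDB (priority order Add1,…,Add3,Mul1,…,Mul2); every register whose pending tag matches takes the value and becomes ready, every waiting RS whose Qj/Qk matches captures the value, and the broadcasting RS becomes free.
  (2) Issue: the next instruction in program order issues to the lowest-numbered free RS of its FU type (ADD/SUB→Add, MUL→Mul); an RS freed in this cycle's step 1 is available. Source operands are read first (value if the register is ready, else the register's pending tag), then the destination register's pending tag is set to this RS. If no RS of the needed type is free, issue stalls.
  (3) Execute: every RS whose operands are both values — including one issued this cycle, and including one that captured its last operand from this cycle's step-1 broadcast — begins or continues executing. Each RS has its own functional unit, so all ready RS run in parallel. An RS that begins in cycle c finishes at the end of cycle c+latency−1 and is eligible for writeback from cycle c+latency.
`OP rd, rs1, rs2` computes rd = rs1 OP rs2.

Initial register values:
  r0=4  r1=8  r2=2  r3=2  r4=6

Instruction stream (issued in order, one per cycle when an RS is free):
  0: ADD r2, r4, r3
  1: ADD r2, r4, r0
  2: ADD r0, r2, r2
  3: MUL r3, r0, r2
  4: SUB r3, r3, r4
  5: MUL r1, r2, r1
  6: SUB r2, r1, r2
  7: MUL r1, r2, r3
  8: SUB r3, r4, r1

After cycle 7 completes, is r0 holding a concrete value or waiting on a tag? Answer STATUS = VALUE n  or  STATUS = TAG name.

cycle 1: issue ADD r2<-Add1 // r0:4,r1:8,r2:Add1,r3:2,r4:6
cycle 2: issue ADD r2<-Add2 // r0:4,r1:8,r2:Add2,r3:2,r4:6
cycle 3: CDB Add1=8; issue ADD r0<-Add1 // r0:Add1,r1:8,r2:Add2,r3:2,r4:6
cycle 4: CDB Add2=10; issue MUL r3<-Mul1 // r0:Add1,r1:8,r2:10,r3:Mul1,r4:6
cycle 5: issue SUB r3<-Add2 // r0:Add1,r1:8,r2:10,r3:Add2,r4:6
cycle 6: CDB Add1=20; issue MUL r1<-Mul2 // r0:20,r1:Mul2,r2:10,r3:Add2,r4:6
cycle 7: issue SUB r2<-Add1 // r0:20,r1:Mul2,r2:Add1,r3:Add2,r4:6

STATUS = VALUE 20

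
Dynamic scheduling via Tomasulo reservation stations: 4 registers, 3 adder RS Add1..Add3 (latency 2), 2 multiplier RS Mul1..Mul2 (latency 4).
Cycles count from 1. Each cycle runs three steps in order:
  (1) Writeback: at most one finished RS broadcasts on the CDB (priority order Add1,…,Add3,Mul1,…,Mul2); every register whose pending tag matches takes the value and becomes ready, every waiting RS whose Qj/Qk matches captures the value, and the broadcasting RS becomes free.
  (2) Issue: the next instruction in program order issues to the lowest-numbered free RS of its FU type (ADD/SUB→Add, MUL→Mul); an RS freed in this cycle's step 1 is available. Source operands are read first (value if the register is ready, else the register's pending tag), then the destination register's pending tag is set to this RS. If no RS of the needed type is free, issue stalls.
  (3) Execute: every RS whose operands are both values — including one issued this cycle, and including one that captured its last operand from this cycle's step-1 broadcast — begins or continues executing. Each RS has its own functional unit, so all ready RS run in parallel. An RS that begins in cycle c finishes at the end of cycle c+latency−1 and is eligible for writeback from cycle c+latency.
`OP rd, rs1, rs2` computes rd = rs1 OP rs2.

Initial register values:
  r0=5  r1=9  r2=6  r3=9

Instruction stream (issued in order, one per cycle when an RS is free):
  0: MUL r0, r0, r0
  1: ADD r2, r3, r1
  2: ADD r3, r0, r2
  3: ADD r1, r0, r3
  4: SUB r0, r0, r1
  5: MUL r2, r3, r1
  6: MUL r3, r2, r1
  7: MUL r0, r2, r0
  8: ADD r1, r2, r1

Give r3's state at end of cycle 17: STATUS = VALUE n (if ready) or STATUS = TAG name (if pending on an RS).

STATUS = TAG Mul2

cycle 1: issue MUL r0<-Mul1 // r0:Mul1,r1:9,r2:6,r3:9
cycle 2: issue ADD r2<-Add1 // r0:Mul1,r1:9,r2:Add1,r3:9
cycle 3: issue ADD r3<-Add2 // r0:Mul1,r1:9,r2:Add1,r3:Add2
cycle 4: CDB Add1=18; issue ADD r1<-Add1 // r0:Mul1,r1:Add1,r2:18,r3:Add2
cycle 5: CDB Mul1=25; issue SUB r0<-Add3 // r0:Add3,r1:Add1,r2:18,r3:Add2
cycle 6: issue MUL r2<-Mul1 // r0:Add3,r1:Add1,r2:Mul1,r3:Add2
cycle 7: CDB Add2=43; issue MUL r3<-Mul2 // r0:Add3,r1:Add1,r2:Mul1,r3:Mul2
cycle 8: stall // r0:Add3,r1:Add1,r2:Mul1,r3:Mul2
cycle 9: CDB Add1=68; stall // r0:Add3,r1:68,r2:Mul1,r3:Mul2
cycle 10: stall // r0:Add3,r1:68,r2:Mul1,r3:Mul2
cycle 11: CDB Add3=-43; stall // r0:-43,r1:68,r2:Mul1,r3:Mul2
cycle 12: stall // r0:-43,r1:68,r2:Mul1,r3:Mul2
cycle 13: CDB Mul1=2924; issue MUL r0<-Mul1 // r0:Mul1,r1:68,r2:2924,r3:Mul2
cycle 14: issue ADD r1<-Add1 // r0:Mul1,r1:Add1,r2:2924,r3:Mul2
cycle 15: - // r0:Mul1,r1:Add1,r2:2924,r3:Mul2
cycle 16: CDB Add1=2992 // r0:Mul1,r1:2992,r2:2924,r3:Mul2
cycle 17: CDB Mul1=-125732 // r0:-125732,r1:2992,r2:2924,r3:Mul2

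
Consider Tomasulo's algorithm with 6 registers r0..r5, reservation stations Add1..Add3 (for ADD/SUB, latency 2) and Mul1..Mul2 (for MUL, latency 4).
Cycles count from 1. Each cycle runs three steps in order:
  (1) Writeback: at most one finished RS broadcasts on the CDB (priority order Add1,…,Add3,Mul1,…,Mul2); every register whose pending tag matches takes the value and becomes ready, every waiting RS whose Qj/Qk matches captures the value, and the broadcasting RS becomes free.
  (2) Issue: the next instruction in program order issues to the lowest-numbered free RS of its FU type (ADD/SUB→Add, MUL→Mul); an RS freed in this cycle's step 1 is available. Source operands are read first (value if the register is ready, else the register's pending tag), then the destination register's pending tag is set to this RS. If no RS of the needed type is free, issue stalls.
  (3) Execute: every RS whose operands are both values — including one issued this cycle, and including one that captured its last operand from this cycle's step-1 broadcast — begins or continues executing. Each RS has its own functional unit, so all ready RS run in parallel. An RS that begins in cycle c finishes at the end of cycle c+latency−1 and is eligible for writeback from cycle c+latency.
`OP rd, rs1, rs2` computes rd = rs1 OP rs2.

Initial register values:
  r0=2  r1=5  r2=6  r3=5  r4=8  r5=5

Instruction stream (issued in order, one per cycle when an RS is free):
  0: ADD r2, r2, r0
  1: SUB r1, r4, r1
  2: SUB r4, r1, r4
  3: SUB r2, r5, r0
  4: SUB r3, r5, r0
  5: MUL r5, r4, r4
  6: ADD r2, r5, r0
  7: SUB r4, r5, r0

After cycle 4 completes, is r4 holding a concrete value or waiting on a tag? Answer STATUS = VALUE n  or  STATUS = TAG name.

  c1: issue ADD r2<-Add1  regs: r0:2,r1:5,r2:Add1,r3:5,r4:8,r5:5
  c2: issue SUB r1<-Add2  regs: r0:2,r1:Add2,r2:Add1,r3:5,r4:8,r5:5
  c3: CDB Add1=8; issue SUB r4<-Add1  regs: r0:2,r1:Add2,r2:8,r3:5,r4:Add1,r5:5
  c4: CDB Add2=3; issue SUB r2<-Add2  regs: r0:2,r1:3,r2:Add2,r3:5,r4:Add1,r5:5

STATUS = TAG Add1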